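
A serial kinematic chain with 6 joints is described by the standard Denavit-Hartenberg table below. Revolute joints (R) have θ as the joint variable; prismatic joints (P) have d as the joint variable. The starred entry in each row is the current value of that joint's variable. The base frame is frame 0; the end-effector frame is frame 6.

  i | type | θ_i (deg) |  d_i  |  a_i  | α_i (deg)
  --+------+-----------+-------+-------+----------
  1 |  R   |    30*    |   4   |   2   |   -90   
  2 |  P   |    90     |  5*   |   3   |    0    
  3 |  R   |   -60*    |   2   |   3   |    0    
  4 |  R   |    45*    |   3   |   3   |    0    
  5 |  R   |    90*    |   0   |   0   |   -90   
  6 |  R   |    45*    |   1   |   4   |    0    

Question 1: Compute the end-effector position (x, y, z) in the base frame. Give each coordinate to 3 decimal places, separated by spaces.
after link 1: o_1 = (1.7321, 1.0000, 4.0000)
after link 2: o_2 = (-0.7679, 5.3301, 1.0000)
after link 3: o_3 = (0.4821, 8.3612, -0.5000)
after link 4: o_4 = (-0.3455, 11.3475, -3.3978)
after link 5: o_5 = (-0.3455, 11.3475, -3.3978)
after link 6: o_6 = (-1.5215, 7.4026, -3.1639)

-1.521 7.403 -3.164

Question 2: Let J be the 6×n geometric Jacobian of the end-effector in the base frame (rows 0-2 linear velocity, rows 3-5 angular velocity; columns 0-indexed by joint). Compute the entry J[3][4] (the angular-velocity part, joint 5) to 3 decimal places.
axis z_4 = (-0.5000,0.8660,0.0000); lever o_n−o_4 = (-1.1760,-3.9449,0.2339)
cross product → J_v[:, 4] = (0.2025,0.1169,2.9909)
J_ω[:, 4] = z_4
entry J[3][4] = -0.5000

-0.500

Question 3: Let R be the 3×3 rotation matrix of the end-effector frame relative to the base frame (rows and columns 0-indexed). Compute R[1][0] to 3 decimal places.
-0.954

End-effector x-axis (col 0 of R) = (-0.2380,-0.9539,-0.1830)
R[1][0] = -0.9539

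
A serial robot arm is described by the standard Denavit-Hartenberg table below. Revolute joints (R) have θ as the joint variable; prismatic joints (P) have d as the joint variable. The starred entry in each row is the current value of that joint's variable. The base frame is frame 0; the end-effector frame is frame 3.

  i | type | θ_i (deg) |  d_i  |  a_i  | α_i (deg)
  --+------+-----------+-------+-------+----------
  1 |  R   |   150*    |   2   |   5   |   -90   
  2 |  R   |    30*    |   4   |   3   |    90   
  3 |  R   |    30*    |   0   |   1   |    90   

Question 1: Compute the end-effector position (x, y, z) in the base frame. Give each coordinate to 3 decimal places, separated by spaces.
-9.480 0.277 0.067

after link 1: o_1 = (-4.3301, 2.5000, 2.0000)
after link 2: o_2 = (-8.5801, 0.3349, 0.5000)
after link 3: o_3 = (-9.4796, 0.2769, 0.0670)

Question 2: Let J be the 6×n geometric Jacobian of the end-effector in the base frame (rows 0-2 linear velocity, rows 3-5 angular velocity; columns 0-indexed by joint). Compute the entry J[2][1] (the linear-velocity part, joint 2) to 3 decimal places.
-3.348

axis z_1 = (-0.5000,-0.8660,0.0000); lever o_n−o_1 = (-5.1495,-2.2231,-1.9330)
cross product → J_v[:, 1] = (1.6740,-0.9665,-3.3481)
J_ω[:, 1] = z_1
entry J[2][1] = -3.3481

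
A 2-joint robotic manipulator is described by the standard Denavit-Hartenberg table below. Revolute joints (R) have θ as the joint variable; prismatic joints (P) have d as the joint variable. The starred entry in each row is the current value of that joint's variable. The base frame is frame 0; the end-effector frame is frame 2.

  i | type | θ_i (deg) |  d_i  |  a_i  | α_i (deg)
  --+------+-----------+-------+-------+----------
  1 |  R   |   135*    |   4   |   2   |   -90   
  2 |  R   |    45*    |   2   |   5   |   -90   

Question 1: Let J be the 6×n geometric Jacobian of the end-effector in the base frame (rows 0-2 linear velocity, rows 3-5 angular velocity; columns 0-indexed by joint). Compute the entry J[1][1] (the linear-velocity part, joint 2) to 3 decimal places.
-2.500

axis z_1 = (-0.7071,-0.7071,0.0000); lever o_n−o_1 = (-3.9142,1.0858,-3.5355)
cross product → J_v[:, 1] = (2.5000,-2.5000,-3.5355)
J_ω[:, 1] = z_1
entry J[1][1] = -2.5000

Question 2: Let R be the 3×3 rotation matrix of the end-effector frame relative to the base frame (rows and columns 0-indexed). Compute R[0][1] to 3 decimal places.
End-effector y-axis (col 1 of R) = (0.7071,0.7071,-0.0000)
R[0][1] = 0.7071

0.707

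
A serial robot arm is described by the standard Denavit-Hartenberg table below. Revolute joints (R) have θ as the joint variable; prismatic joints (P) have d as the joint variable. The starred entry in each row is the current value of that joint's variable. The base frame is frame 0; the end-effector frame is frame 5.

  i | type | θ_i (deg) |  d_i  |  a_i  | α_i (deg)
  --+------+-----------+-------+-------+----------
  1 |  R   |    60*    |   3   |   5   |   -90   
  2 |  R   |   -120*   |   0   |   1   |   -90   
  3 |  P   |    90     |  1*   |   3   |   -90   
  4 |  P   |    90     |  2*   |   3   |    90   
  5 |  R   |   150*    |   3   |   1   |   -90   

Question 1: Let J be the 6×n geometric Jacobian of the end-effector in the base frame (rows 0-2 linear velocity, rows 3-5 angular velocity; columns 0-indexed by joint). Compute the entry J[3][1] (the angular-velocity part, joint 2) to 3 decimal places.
-0.866

axis z_1 = (-0.8660,0.5000,0.0000); lever o_n−o_1 = (5.0801,-3.2010,-1.8660)
cross product → J_v[:, 1] = (-0.9330,-1.6160,0.2321)
J_ω[:, 1] = z_1
entry J[3][1] = -0.8660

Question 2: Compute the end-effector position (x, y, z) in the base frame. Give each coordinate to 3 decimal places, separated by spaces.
after link 1: o_1 = (2.5000, 4.3301, 3.0000)
after link 2: o_2 = (2.2500, 3.8971, 3.8660)
after link 3: o_3 = (5.2811, 3.1471, 4.3660)
after link 4: o_4 = (4.4821, 1.7631, 1.1340)
after link 5: o_5 = (7.5801, 1.1292, 1.1340)

7.580 1.129 1.134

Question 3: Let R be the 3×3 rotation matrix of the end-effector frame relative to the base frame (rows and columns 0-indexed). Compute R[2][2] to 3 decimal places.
End-effector z-axis (col 2 of R) = (0.0000,0.0000,1.0000)
R[2][2] = 1.0000

1.000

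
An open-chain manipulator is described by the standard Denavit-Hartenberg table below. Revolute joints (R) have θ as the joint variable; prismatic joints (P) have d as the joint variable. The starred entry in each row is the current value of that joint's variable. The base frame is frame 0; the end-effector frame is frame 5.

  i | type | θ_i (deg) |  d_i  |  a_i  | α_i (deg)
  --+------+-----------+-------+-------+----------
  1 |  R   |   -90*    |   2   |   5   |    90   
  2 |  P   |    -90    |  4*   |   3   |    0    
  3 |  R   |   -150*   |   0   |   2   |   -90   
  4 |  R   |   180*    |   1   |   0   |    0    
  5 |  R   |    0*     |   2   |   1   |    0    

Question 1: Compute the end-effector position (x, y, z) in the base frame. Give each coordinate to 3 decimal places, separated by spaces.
-4.000 -1.902 -1.634

after link 1: o_1 = (0.0000, -5.0000, 2.0000)
after link 2: o_2 = (-4.0000, -5.0000, -1.0000)
after link 3: o_3 = (-4.0000, -4.0000, 0.7321)
after link 4: o_4 = (-4.0000, -3.1340, 0.2321)
after link 5: o_5 = (-4.0000, -1.9019, -1.6340)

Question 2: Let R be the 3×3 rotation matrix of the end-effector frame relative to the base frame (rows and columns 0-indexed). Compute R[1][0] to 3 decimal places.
End-effector x-axis (col 0 of R) = (0.0000,-0.5000,-0.8660)
R[1][0] = -0.5000

-0.500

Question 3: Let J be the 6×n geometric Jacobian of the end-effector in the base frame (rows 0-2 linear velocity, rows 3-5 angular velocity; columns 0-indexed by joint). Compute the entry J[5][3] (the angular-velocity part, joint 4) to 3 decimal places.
axis z_3 = (-0.0000,0.8660,-0.5000); lever o_n−o_3 = (0.0000,2.0981,-2.3660)
cross product → J_v[:, 3] = (-1.0000,-0.0000,-0.0000)
J_ω[:, 3] = z_3
entry J[5][3] = -0.5000

-0.500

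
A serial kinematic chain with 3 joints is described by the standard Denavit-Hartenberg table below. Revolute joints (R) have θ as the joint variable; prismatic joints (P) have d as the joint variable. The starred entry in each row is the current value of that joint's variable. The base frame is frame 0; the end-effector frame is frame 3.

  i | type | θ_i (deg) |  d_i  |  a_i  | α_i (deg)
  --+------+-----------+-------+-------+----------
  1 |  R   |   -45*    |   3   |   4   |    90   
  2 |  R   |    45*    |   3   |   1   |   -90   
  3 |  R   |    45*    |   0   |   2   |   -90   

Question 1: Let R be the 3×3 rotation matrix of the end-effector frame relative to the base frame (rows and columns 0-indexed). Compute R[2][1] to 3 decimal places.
End-effector y-axis (col 1 of R) = (0.5000,-0.5000,-0.7071)
R[2][1] = -0.7071

-0.707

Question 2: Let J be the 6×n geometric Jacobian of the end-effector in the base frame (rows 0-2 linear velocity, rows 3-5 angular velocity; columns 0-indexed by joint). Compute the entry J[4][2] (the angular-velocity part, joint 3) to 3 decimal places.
0.500

axis z_2 = (-0.5000,0.5000,0.7071); lever o_n−o_2 = (1.7071,0.2929,1.0000)
cross product → J_v[:, 2] = (0.2929,1.7071,-1.0000)
J_ω[:, 2] = z_2
entry J[4][2] = 0.5000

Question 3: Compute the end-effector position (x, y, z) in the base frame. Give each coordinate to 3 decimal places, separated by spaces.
2.914 -5.157 4.707

after link 1: o_1 = (2.8284, -2.8284, 3.0000)
after link 2: o_2 = (1.2071, -5.4497, 3.7071)
after link 3: o_3 = (2.9142, -5.1569, 4.7071)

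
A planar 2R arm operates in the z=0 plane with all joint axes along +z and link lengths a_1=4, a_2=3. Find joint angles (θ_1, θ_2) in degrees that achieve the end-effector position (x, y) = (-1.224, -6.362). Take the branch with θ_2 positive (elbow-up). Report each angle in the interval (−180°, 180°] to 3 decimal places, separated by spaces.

-120.000 44.991

cos θ_2 = (41.9732−4²−3²)/(2·4·3) = 0.7072; θ_2 = 44.9910° (elbow-up)
β = atan2(-6.3620,-1.2240) = -100.8902°; ψ = atan2(2.1210,6.1217) = 19.1098°
θ_1 = β − ψ = -120.0000°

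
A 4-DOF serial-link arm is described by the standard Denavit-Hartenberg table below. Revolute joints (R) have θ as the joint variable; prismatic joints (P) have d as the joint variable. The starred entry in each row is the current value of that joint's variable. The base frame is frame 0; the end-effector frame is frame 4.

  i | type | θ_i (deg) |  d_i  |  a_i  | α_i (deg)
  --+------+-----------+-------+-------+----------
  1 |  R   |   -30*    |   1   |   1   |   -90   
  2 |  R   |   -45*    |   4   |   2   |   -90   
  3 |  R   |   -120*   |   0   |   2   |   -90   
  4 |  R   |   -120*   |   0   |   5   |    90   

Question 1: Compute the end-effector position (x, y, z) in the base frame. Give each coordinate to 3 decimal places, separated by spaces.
after link 1: o_1 = (0.8660, -0.5000, 1.0000)
after link 2: o_2 = (4.0908, 2.2570, 2.4142)
after link 3: o_3 = (4.3444, 4.1105, 1.7071)
after link 4: o_4 = (6.6790, 0.2627, -0.4709)

6.679 0.263 -0.471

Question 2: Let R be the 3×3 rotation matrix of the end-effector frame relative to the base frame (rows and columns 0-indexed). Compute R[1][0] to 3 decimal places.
End-effector x-axis (col 0 of R) = (0.4669,-0.7696,-0.4356)
R[1][0] = -0.7696

-0.770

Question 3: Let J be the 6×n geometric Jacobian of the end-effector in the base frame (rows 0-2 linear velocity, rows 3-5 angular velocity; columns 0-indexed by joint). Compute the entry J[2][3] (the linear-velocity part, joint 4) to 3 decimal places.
axis z_3 = (0.7803,0.1268,0.6124); lever o_n−o_3 = (2.3346,-3.8479,-2.1780)
cross product → J_v[:, 3] = (2.0801,3.1292,-3.2987)
J_ω[:, 3] = z_3
entry J[2][3] = -3.2987

-3.299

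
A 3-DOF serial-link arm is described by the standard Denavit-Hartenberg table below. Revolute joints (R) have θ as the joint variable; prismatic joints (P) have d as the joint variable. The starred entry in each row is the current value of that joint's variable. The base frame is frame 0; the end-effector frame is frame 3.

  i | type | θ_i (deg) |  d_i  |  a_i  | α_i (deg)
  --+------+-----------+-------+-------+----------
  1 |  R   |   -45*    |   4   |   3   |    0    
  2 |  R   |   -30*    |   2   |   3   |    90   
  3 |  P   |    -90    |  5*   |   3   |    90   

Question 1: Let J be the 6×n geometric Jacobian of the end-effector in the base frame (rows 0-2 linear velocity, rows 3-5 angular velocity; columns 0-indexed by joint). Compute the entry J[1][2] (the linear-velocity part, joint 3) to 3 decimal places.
-0.259

prismatic axis z_2 = (-0.9659,-0.2588,0.0000)
J_v[:, 2] = z_2; J_ω[:, 2] = (0,0,0)
entry J[1][2] = -0.2588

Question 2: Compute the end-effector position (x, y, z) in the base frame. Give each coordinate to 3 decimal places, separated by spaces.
after link 1: o_1 = (2.1213, -2.1213, 4.0000)
after link 2: o_2 = (2.8978, -5.0191, 6.0000)
after link 3: o_3 = (-1.9319, -6.3132, 3.0000)

-1.932 -6.313 3.000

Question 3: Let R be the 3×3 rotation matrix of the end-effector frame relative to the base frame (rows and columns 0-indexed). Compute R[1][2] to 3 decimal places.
0.966

End-effector z-axis (col 2 of R) = (-0.2588,0.9659,-0.0000)
R[1][2] = 0.9659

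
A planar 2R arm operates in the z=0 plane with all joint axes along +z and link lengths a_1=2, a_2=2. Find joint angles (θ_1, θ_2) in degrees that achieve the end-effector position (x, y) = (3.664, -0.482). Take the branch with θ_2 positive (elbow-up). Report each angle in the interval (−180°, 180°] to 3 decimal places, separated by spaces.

-29.992 44.996

cos θ_2 = (13.6572−2²−2²)/(2·2·2) = 0.7072; θ_2 = 44.9963° (elbow-up)
β = atan2(-0.4820,3.6640) = -7.4942°; ψ = atan2(1.4141,3.4143) = 22.4981°
θ_1 = β − ψ = -29.9924°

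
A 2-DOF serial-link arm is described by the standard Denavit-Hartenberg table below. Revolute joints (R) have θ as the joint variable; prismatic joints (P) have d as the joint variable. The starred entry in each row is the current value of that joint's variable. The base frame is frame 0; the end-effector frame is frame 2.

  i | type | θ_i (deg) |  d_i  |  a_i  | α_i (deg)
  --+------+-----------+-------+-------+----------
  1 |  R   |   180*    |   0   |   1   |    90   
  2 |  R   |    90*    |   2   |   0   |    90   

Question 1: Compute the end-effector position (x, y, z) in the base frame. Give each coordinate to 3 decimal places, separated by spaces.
-1.000 2.000 0.000

after link 1: o_1 = (-1.0000, 0.0000, 0.0000)
after link 2: o_2 = (-1.0000, 2.0000, 0.0000)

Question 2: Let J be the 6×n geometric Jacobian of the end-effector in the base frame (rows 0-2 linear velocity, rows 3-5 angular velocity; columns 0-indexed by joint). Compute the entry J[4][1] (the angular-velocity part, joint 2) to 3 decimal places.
axis z_1 = (0.0000,1.0000,0.0000); lever o_n−o_1 = (0.0000,2.0000,0.0000)
cross product → J_v[:, 1] = (0.0000,-0.0000,0.0000)
J_ω[:, 1] = z_1
entry J[4][1] = 1.0000

1.000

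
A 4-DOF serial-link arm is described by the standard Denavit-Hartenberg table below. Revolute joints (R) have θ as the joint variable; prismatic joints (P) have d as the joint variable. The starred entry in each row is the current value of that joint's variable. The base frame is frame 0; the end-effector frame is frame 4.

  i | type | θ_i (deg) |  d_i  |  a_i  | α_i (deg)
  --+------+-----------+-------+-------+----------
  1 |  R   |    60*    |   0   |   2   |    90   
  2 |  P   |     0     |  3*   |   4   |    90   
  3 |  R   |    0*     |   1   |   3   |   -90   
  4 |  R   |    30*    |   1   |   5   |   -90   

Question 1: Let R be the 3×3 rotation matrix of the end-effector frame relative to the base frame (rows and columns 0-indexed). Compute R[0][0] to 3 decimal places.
0.433

End-effector x-axis (col 0 of R) = (0.4330,0.7500,0.5000)
R[0][0] = 0.4330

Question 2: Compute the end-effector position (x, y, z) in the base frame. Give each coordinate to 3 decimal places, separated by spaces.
10.129 9.544 1.500

after link 1: o_1 = (1.0000, 1.7321, 0.0000)
after link 2: o_2 = (5.5981, 3.6962, 0.0000)
after link 3: o_3 = (7.0981, 6.2942, -1.0000)
after link 4: o_4 = (10.1292, 9.5442, 1.5000)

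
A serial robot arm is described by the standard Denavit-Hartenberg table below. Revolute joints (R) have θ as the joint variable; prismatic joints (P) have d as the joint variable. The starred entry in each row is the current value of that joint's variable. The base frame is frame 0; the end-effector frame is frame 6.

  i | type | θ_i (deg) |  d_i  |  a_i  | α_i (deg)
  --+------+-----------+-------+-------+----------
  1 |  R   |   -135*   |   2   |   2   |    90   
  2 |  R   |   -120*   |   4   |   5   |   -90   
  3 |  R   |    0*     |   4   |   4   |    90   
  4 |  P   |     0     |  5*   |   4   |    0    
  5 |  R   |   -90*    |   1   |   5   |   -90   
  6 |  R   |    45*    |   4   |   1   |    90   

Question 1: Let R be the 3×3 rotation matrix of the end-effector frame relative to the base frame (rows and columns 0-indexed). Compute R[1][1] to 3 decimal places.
End-effector y-axis (col 1 of R) = (0.3536,0.3536,-0.8660)
R[1][1] = 0.3536

0.354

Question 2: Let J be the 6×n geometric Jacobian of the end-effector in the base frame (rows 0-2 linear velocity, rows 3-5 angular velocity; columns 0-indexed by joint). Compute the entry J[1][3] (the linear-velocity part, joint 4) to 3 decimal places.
0.707

prismatic axis z_3 = (-0.7071,0.7071,0.0000)
J_v[:, 3] = z_3; J_ω[:, 3] = (0,0,0)
entry J[1][3] = 0.7071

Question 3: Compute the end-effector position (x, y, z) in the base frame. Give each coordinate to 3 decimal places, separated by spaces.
-0.929 12.213 -11.869

after link 1: o_1 = (-1.4142, -1.4142, 2.0000)
after link 2: o_2 = (-2.4749, 3.1820, -2.3301)
after link 3: o_3 = (-3.5101, 2.1467, -7.7942)
after link 4: o_4 = (-5.6315, 7.0965, -11.2583)
after link 5: o_5 = (-3.2767, 10.8654, -8.7583)
after link 6: o_6 = (-0.9295, 12.2126, -11.8689)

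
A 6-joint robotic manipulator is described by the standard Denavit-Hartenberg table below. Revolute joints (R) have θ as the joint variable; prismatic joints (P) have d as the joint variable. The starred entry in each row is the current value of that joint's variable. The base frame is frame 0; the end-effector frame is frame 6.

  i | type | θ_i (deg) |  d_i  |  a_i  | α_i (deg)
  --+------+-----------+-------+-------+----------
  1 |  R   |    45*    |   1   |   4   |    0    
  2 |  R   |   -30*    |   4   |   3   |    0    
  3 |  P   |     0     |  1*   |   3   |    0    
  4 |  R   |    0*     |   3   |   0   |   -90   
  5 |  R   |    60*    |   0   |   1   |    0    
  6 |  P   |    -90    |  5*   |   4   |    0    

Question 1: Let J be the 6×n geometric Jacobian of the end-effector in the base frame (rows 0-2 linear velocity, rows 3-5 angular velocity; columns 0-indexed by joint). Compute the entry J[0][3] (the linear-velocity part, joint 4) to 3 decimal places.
-5.856

axis z_3 = (0.0000,0.0000,1.0000); lever o_n−o_3 = (2.5349,5.8556,4.1340)
cross product → J_v[:, 3] = (-5.8556,2.5349,0.0000)
J_ω[:, 3] = z_3
entry J[0][3] = -5.8556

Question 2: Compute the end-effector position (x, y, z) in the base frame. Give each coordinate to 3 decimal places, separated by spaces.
11.159 10.237 10.134

after link 1: o_1 = (2.8284, 2.8284, 1.0000)
after link 2: o_2 = (5.7262, 3.6049, 5.0000)
after link 3: o_3 = (8.6240, 4.3813, 6.0000)
after link 4: o_4 = (8.6240, 4.3813, 9.0000)
after link 5: o_5 = (9.1069, 4.5108, 8.1340)
after link 6: o_6 = (11.1589, 10.2370, 10.1340)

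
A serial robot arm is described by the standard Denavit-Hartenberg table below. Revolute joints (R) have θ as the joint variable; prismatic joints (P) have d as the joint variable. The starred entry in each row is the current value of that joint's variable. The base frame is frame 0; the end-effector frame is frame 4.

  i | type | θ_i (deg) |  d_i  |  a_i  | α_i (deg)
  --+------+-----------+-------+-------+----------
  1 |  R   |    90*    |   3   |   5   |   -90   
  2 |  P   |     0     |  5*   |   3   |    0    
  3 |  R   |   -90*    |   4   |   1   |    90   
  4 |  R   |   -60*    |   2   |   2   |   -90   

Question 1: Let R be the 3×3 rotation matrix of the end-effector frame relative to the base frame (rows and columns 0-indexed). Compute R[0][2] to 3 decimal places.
End-effector z-axis (col 2 of R) = (-0.5000,0.0000,0.8660)
R[0][2] = -0.5000

-0.500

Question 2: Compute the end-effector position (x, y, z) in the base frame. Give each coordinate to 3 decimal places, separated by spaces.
-7.268 6.000 5.000

after link 1: o_1 = (0.0000, 5.0000, 3.0000)
after link 2: o_2 = (-5.0000, 8.0000, 3.0000)
after link 3: o_3 = (-9.0000, 8.0000, 4.0000)
after link 4: o_4 = (-7.2679, 6.0000, 5.0000)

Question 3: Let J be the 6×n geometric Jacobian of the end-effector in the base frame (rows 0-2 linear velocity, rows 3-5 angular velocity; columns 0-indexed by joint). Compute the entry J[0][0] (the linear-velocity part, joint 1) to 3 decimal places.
-6.000

axis z_0 = ẑ; lever o_n−o_0 = (-7.2679,6.0000,5.0000)
cross product → J_v[:, 0] = (-6.0000,-7.2679,0.0000)
J_ω[:, 0] = z_0
entry J[0][0] = -6.0000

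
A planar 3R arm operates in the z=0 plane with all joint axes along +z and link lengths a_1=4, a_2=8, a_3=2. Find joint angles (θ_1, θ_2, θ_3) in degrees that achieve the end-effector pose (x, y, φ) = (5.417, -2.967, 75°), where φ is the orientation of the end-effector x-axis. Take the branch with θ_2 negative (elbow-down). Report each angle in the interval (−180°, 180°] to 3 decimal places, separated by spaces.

45.000 -119.997 149.997

wrist centre = target − a_3·(cos φ, sin φ) = (4.8994, -4.8989)
cos θ_2 = (48.0025−4²−8²)/(2·4·8) = -0.5000; θ_2 = -119.9974° (elbow-down)
β = atan2(-4.8989,4.8994) = -44.9970°; ψ = atan2(-6.9284,0.0003) = -89.9974°
θ_1 = β − ψ = 45.0004°
θ_3 = φ − θ_1 − θ_2 = 149.9970° (wrapped to (-180°,180°])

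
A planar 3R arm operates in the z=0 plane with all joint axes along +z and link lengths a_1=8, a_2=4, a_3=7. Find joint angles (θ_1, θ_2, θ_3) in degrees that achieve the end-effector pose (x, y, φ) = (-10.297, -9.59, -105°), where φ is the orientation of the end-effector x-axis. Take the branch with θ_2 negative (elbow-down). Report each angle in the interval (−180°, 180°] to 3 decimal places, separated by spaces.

-134.999 -90.000 119.999

wrist centre = target − a_3·(cos φ, sin φ) = (-8.4853, -2.8285)
cos θ_2 = (80.0003−8²−4²)/(2·8·4) = 0.0000; θ_2 = -89.9998° (elbow-down)
β = atan2(-2.8285,-8.4853) = -161.5645°; ψ = atan2(-4.0000,8.0000) = -26.5650°
θ_1 = β − ψ = -134.9995°
θ_3 = φ − θ_1 − θ_2 = 119.9992° (wrapped to (-180°,180°])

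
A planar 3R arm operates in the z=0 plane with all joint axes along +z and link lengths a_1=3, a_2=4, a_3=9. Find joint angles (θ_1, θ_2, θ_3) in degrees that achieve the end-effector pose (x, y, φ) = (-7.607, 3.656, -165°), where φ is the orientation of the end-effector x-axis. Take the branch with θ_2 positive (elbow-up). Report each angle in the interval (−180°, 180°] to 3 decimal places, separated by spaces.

45.006 59.987 90.007

wrist centre = target − a_3·(cos φ, sin φ) = (1.0863, 5.9854)
cos θ_2 = (37.0048−3²−4²)/(2·3·4) = 0.5002; θ_2 = 59.9868° (elbow-up)
β = atan2(5.9854,1.0863) = 79.7129°; ψ = atan2(3.4636,5.0008) = 34.7072°
θ_1 = β − ψ = 45.0058°
θ_3 = φ − θ_1 − θ_2 = 90.0074° (wrapped to (-180°,180°])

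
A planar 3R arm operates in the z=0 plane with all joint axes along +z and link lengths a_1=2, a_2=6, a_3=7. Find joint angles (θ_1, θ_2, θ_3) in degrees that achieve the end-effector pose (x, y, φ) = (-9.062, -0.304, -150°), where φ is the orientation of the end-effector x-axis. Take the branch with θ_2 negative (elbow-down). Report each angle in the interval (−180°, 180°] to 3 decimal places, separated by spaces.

wrist centre = target − a_3·(cos φ, sin φ) = (-2.9998, 3.1960)
cos θ_2 = (19.2133−2²−6²)/(2·2·6) = -0.8661; θ_2 = -150.0097° (elbow-down)
β = atan2(3.1960,-2.9998) = 133.1865°; ψ = atan2(-2.9991,-3.1967) = -136.8262°
θ_1 = β − ψ = 270.0127°
θ_3 = φ − θ_1 − θ_2 = 89.9971° (wrapped to (-180°,180°])

-89.987 -150.010 89.997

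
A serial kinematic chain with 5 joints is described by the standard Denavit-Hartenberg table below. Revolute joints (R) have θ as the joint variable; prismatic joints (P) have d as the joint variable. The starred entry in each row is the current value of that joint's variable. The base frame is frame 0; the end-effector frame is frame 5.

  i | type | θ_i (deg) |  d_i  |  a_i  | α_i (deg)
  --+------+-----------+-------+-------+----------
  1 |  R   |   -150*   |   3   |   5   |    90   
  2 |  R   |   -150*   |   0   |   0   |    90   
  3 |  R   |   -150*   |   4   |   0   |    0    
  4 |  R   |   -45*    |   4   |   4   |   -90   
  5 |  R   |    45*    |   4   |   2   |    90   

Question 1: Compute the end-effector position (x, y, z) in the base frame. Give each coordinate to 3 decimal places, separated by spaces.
-4.946 -5.699 11.836

after link 1: o_1 = (-4.3301, -2.5000, 3.0000)
after link 2: o_2 = (-4.3301, -2.5000, 3.0000)
after link 3: o_3 = (-2.5981, -1.5000, 6.4641)
after link 4: o_4 = (-4.2814, -1.2765, 11.8601)
after link 5: o_5 = (-4.9460, -5.6989, 11.8360)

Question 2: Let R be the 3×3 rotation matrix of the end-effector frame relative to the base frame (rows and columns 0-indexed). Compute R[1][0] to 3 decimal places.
End-effector x-axis (col 0 of R) = (-0.9100,-0.3140,-0.2709)
R[1][0] = -0.3140

-0.314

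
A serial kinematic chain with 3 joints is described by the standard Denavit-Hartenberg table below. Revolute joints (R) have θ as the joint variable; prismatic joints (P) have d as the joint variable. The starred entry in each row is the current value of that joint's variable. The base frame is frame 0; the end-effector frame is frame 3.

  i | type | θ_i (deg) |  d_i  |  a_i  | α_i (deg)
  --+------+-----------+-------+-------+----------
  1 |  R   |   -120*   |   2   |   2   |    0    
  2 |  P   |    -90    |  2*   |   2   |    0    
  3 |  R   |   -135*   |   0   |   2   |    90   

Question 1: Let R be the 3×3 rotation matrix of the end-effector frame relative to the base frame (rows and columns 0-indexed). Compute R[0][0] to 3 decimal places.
0.966

End-effector x-axis (col 0 of R) = (0.9659,0.2588,0.0000)
R[0][0] = 0.9659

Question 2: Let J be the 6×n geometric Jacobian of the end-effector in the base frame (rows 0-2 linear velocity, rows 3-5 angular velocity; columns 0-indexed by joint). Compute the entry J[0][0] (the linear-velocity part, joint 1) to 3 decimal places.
0.214

axis z_0 = ẑ; lever o_n−o_0 = (-0.8002,-0.2144,4.0000)
cross product → J_v[:, 0] = (0.2144,-0.8002,0.0000)
J_ω[:, 0] = z_0
entry J[0][0] = 0.2144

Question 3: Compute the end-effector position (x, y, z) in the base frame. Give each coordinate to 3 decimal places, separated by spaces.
after link 1: o_1 = (-1.0000, -1.7321, 2.0000)
after link 2: o_2 = (-2.7321, -0.7321, 4.0000)
after link 3: o_3 = (-0.8002, -0.2144, 4.0000)

-0.800 -0.214 4.000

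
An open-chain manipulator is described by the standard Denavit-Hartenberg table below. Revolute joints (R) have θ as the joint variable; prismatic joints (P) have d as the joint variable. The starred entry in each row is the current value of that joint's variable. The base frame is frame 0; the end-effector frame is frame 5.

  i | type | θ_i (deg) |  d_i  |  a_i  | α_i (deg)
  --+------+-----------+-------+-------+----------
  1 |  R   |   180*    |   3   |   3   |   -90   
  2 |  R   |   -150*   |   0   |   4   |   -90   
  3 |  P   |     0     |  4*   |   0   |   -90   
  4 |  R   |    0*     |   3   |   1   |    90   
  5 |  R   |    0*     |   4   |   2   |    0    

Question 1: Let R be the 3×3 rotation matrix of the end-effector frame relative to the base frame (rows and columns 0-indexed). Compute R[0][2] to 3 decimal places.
-0.500

End-effector z-axis (col 2 of R) = (-0.5000,0.0000,0.8660)
R[0][2] = -0.5000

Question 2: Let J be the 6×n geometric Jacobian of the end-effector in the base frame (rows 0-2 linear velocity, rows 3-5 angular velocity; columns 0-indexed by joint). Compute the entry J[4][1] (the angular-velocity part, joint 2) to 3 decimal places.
axis z_1 = (-0.0000,-1.0000,0.0000); lever o_n−o_1 = (2.0622,3.0000,10.4282)
cross product → J_v[:, 1] = (-10.4282,0.0000,2.0622)
J_ω[:, 1] = z_1
entry J[4][1] = -1.0000

-1.000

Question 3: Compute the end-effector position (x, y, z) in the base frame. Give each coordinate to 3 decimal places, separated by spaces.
-0.938 3.000 13.428

after link 1: o_1 = (-3.0000, 0.0000, 3.0000)
after link 2: o_2 = (0.4641, 0.0000, 5.0000)
after link 3: o_3 = (-1.5359, 0.0000, 8.4641)
after link 4: o_4 = (-0.6699, 3.0000, 8.9641)
after link 5: o_5 = (-0.9378, 3.0000, 13.4282)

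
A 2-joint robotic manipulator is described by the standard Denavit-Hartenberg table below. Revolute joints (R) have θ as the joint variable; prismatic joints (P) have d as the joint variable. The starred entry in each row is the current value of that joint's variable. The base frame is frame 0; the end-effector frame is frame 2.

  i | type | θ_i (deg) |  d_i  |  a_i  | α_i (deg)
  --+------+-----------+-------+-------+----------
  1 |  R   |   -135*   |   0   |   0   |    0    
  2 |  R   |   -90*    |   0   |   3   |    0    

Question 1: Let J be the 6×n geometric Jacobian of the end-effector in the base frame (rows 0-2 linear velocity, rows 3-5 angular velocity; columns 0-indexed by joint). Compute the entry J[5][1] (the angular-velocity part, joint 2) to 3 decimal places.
axis z_1 = (0.0000,0.0000,1.0000); lever o_n−o_1 = (-2.1213,2.1213,0.0000)
cross product → J_v[:, 1] = (-2.1213,-2.1213,0.0000)
J_ω[:, 1] = z_1
entry J[5][1] = 1.0000

1.000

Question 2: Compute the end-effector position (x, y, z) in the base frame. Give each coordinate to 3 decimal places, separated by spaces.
after link 1: o_1 = (0.0000, 0.0000, 0.0000)
after link 2: o_2 = (-2.1213, 2.1213, 0.0000)

-2.121 2.121 0.000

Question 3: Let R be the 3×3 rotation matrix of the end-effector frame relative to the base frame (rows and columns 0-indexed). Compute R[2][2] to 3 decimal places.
1.000

End-effector z-axis (col 2 of R) = (0.0000,0.0000,1.0000)
R[2][2] = 1.0000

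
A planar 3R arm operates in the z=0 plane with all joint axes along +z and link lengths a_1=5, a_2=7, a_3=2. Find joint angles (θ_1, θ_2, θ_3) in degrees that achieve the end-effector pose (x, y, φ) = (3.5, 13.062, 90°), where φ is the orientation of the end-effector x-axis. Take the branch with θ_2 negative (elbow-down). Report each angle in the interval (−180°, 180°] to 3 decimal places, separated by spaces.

90.004 -30.006 30.003

wrist centre = target − a_3·(cos φ, sin φ) = (3.5000, 11.0620)
cos θ_2 = (134.6178−5²−7²)/(2·5·7) = 0.8660; θ_2 = -30.0064° (elbow-down)
β = atan2(11.0620,3.5000) = 72.4427°; ψ = atan2(-3.5007,11.0618) = -17.5608°
θ_1 = β − ψ = 90.0035°
θ_3 = φ − θ_1 − θ_2 = 30.0029° (wrapped to (-180°,180°])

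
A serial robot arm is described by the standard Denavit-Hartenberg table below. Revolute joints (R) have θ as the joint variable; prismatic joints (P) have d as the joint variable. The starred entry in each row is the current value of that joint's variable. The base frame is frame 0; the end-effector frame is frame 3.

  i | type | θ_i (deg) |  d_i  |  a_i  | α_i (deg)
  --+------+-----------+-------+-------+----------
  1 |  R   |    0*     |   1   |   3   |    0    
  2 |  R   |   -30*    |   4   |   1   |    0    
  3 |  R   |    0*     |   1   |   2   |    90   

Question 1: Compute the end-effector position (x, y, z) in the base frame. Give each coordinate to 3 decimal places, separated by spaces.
after link 1: o_1 = (3.0000, 0.0000, 1.0000)
after link 2: o_2 = (3.8660, -0.5000, 5.0000)
after link 3: o_3 = (5.5981, -1.5000, 6.0000)

5.598 -1.500 6.000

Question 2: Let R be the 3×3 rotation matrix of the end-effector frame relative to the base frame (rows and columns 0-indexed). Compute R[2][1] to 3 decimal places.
End-effector y-axis (col 1 of R) = (0.0000,0.0000,1.0000)
R[2][1] = 1.0000

1.000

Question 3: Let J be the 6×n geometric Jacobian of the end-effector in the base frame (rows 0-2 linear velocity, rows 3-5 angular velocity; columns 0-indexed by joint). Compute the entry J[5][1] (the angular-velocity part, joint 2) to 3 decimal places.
1.000

axis z_1 = (0.0000,0.0000,1.0000); lever o_n−o_1 = (2.5981,-1.5000,5.0000)
cross product → J_v[:, 1] = (1.5000,2.5981,-0.0000)
J_ω[:, 1] = z_1
entry J[5][1] = 1.0000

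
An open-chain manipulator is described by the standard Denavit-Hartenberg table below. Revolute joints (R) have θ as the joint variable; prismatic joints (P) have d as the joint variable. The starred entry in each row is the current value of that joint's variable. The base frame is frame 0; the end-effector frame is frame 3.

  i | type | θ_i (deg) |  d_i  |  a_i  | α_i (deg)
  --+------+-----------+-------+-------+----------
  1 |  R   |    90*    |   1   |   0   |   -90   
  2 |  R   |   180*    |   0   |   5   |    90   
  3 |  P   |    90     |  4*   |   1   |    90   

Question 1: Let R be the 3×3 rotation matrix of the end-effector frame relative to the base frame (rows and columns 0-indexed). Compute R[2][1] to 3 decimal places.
End-effector y-axis (col 1 of R) = (-0.0000,0.0000,-1.0000)
R[2][1] = -1.0000

-1.000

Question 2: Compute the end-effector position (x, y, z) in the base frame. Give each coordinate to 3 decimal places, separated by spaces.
-1.000 -5.000 -3.000

after link 1: o_1 = (0.0000, 0.0000, 1.0000)
after link 2: o_2 = (-0.0000, -5.0000, 1.0000)
after link 3: o_3 = (-1.0000, -5.0000, -3.0000)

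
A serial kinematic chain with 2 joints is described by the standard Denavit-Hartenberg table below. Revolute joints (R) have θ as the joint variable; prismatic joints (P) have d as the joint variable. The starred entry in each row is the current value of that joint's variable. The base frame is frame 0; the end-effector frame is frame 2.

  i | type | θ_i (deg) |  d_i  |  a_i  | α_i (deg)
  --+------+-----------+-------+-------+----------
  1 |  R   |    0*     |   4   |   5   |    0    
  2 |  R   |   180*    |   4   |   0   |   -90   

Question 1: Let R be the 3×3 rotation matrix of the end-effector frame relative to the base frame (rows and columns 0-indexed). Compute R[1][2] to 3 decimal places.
End-effector z-axis (col 2 of R) = (-0.0000,-1.0000,0.0000)
R[1][2] = -1.0000

-1.000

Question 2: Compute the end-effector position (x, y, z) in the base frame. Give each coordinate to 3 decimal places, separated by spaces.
after link 1: o_1 = (5.0000, 0.0000, 4.0000)
after link 2: o_2 = (5.0000, 0.0000, 8.0000)

5.000 0.000 8.000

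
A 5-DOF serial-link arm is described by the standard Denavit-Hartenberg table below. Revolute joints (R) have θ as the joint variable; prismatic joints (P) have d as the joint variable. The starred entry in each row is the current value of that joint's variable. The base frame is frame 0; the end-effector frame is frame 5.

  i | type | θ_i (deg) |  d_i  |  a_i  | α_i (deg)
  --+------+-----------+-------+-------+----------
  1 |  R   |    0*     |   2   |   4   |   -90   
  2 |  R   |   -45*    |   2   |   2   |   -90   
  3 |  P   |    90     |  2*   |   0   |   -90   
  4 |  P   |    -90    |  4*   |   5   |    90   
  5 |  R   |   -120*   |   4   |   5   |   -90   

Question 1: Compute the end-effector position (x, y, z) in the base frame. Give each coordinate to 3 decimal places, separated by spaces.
8.830 6.000 0.466

after link 1: o_1 = (4.0000, 0.0000, 2.0000)
after link 2: o_2 = (5.4142, 2.0000, 3.4142)
after link 3: o_3 = (6.8284, 2.0000, 2.0000)
after link 4: o_4 = (7.5355, 2.0000, -4.3640)
after link 5: o_5 = (8.8296, 6.0000, 0.4657)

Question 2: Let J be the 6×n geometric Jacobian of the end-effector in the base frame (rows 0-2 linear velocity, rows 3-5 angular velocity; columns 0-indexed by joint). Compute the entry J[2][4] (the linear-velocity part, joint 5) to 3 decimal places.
-1.294

axis z_4 = (-0.0000,1.0000,-0.0000); lever o_n−o_4 = (1.2941,4.0000,4.8296)
cross product → J_v[:, 4] = (4.8296,0.0000,-1.2941)
J_ω[:, 4] = z_4
entry J[2][4] = -1.2941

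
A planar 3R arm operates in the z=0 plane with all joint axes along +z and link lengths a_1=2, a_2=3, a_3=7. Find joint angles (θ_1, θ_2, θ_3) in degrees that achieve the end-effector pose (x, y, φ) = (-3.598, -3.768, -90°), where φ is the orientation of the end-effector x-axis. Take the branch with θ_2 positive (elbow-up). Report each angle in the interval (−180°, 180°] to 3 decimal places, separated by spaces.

wrist centre = target − a_3·(cos φ, sin φ) = (-3.5980, 3.2320)
cos θ_2 = (23.3914−2²−3²)/(2·2·3) = 0.8660; θ_2 = 30.0084° (elbow-up)
β = atan2(3.2320,-3.5980) = 138.0674°; ψ = atan2(1.5004,4.5979) = 18.0726°
θ_1 = β − ψ = 119.9948°
θ_3 = φ − θ_1 − θ_2 = 119.9969° (wrapped to (-180°,180°])

119.995 30.008 119.997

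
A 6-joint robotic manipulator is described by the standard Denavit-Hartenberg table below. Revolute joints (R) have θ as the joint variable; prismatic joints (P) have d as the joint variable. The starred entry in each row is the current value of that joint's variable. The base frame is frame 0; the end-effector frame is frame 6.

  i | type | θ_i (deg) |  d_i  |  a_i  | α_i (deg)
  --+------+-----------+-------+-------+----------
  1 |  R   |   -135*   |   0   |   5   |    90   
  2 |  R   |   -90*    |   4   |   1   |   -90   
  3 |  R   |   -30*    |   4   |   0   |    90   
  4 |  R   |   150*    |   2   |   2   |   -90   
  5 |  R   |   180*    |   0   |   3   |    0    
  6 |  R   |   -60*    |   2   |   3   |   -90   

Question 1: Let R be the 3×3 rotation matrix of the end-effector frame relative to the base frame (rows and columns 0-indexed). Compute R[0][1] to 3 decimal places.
End-effector y-axis (col 1 of R) = (-0.7891,-0.4356,-0.4330)
R[0][1] = -0.7891

-0.789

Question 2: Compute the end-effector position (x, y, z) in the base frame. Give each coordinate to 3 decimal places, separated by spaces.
-7.129 -1.381 -2.308

after link 1: o_1 = (-3.5355, -3.5355, 0.0000)
after link 2: o_2 = (-6.3640, -0.7071, -1.0000)
after link 3: o_3 = (-9.1924, -3.5355, -1.0000)
after link 4: o_4 = (-10.5119, -3.6303, 1.5000)
after link 5: o_5 = (-10.3698, -1.6510, -0.7500)
after link 6: o_6 = (-7.1294, -1.3812, -2.3080)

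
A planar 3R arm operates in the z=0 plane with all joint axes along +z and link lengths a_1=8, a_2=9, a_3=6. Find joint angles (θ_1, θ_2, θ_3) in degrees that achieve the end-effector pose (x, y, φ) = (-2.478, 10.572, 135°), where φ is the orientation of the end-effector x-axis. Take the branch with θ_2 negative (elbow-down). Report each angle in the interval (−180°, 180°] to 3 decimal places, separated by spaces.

wrist centre = target − a_3·(cos φ, sin φ) = (1.7646, 6.3294)
cos θ_2 = (43.1747−8²−9²)/(2·8·9) = -0.7071; θ_2 = -135.0011° (elbow-down)
β = atan2(6.3294,1.7646) = 74.4214°; ψ = atan2(-6.3638,1.6359) = -75.5834°
θ_1 = β − ψ = 150.0048°
θ_3 = φ − θ_1 − θ_2 = 119.9962° (wrapped to (-180°,180°])

150.005 -135.001 119.996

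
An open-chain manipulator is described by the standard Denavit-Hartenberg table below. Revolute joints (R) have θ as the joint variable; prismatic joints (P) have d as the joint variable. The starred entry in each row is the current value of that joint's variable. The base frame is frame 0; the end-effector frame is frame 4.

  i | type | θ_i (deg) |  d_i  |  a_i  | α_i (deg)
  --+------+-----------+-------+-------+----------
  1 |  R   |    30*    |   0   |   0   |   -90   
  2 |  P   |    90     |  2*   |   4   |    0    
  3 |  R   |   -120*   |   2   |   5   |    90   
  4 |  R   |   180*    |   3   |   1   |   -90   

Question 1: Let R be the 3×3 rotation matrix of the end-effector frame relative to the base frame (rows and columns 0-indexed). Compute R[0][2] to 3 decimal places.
0.500

End-effector z-axis (col 2 of R) = (0.5000,-0.8660,-0.0000)
R[0][2] = 0.5000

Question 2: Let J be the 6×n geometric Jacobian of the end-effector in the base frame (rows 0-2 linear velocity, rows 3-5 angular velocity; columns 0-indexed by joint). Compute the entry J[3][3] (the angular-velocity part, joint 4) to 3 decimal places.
axis z_3 = (-0.4330,-0.2500,0.8660); lever o_n−o_3 = (-2.0490,-1.1830,2.0981)
cross product → J_v[:, 3] = (0.5000,-0.8660,-0.0000)
J_ω[:, 3] = z_3
entry J[3][3] = -0.4330

-0.433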